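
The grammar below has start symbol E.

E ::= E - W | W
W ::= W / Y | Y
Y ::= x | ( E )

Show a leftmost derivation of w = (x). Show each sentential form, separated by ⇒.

E ⇒ W   [E ::= W]
W ⇒ Y   [W ::= Y]
Y ⇒ (E)   [Y ::= ( E )]
(E) ⇒ (W)   [E ::= W]
(W) ⇒ (Y)   [W ::= Y]
(Y) ⇒ (x)   [Y ::= x]

E ⇒ W ⇒ Y ⇒ (E) ⇒ (W) ⇒ (Y) ⇒ (x)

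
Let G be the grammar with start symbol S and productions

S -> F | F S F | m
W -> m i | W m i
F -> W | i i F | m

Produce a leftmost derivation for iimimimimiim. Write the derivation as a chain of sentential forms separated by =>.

S => FSF   [S -> F S F]
FSF => iiFSF   [F -> i i F]
iiFSF => iiWSF   [F -> W]
iiWSF => iiWmiSF   [W -> W m i]
iiWmiSF => iiWmimiSF   [W -> W m i]
iiWmimiSF => iimimimiSF   [W -> m i]
iimimimiSF => iimimimimF   [S -> m]
iimimimimF => iimimimimiiF   [F -> i i F]
iimimimimiiF => iimimimimiim   [F -> m]

S => FSF => iiFSF => iiWSF => iiWmiSF => iiWmimiSF => iimimimiSF => iimimimimF => iimimimimiiF => iimimimimiim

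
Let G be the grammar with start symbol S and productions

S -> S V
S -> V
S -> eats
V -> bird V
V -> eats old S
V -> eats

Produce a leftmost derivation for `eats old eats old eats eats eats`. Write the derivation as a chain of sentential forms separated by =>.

S => V   [S -> V]
V => eats old S   [V -> eats old S]
eats old S => eats old S V   [S -> S V]
eats old S V => eats old S V V   [S -> S V]
eats old S V V => eats old V V V   [S -> V]
eats old V V V => eats old eats old S V V   [V -> eats old S]
eats old eats old S V V => eats old eats old eats V V   [S -> eats]
eats old eats old eats V V => eats old eats old eats eats V   [V -> eats]
eats old eats old eats eats V => eats old eats old eats eats eats   [V -> eats]

S => V => eats old S => eats old S V => eats old S V V => eats old V V V => eats old eats old S V V => eats old eats old eats V V => eats old eats old eats eats V => eats old eats old eats eats eats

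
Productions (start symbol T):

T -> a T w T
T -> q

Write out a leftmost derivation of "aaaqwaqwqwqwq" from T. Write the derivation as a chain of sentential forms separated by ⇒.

T ⇒ aTwT   [T -> a T w T]
aTwT ⇒ aaTwTwT   [T -> a T w T]
aaTwTwT ⇒ aaaTwTwTwT   [T -> a T w T]
aaaTwTwTwT ⇒ aaaqwTwTwT   [T -> q]
aaaqwTwTwT ⇒ aaaqwaTwTwTwT   [T -> a T w T]
aaaqwaTwTwTwT ⇒ aaaqwaqwTwTwT   [T -> q]
aaaqwaqwTwTwT ⇒ aaaqwaqwqwTwT   [T -> q]
aaaqwaqwqwTwT ⇒ aaaqwaqwqwqwT   [T -> q]
aaaqwaqwqwqwT ⇒ aaaqwaqwqwqwq   [T -> q]

T ⇒ aTwT ⇒ aaTwTwT ⇒ aaaTwTwTwT ⇒ aaaqwTwTwT ⇒ aaaqwaTwTwTwT ⇒ aaaqwaqwTwTwT ⇒ aaaqwaqwqwTwT ⇒ aaaqwaqwqwqwT ⇒ aaaqwaqwqwqwq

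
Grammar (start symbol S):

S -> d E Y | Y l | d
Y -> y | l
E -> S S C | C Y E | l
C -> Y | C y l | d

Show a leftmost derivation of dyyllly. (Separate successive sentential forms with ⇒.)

S⇒dEY⇒dCYEY⇒dCylYEY⇒dYylYEY⇒dyylYEY⇒dyyllEY⇒dyylllY⇒dyyllly

S ⇒ dEY   [S -> d E Y]
dEY ⇒ dCYEY   [E -> C Y E]
dCYEY ⇒ dCylYEY   [C -> C y l]
dCylYEY ⇒ dYylYEY   [C -> Y]
dYylYEY ⇒ dyylYEY   [Y -> y]
dyylYEY ⇒ dyyllEY   [Y -> l]
dyyllEY ⇒ dyylllY   [E -> l]
dyylllY ⇒ dyyllly   [Y -> y]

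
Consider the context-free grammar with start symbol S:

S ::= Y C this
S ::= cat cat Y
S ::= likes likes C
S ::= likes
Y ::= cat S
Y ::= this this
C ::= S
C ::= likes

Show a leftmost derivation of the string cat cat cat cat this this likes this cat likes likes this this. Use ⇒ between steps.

S ⇒ cat cat Y ⇒ cat cat cat S ⇒ cat cat cat Y C this ⇒ cat cat cat cat S C this ⇒ cat cat cat cat Y C this C this ⇒ cat cat cat cat this this C this C this ⇒ cat cat cat cat this this likes this C this ⇒ cat cat cat cat this this likes this S this ⇒ cat cat cat cat this this likes this Y C this this ⇒ cat cat cat cat this this likes this cat S C this this ⇒ cat cat cat cat this this likes this cat likes C this this ⇒ cat cat cat cat this this likes this cat likes likes this this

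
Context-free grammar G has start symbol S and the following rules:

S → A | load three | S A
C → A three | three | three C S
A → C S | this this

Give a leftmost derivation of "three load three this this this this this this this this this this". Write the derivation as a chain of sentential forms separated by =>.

S => S A => S A A => S A A A => S A A A A => A A A A A => C S A A A A => three S A A A A => three S A A A A A => three load three A A A A A => three load three this this A A A A => three load three this this this this A A A => three load three this this this this this this A A => three load three this this this this this this this this A => three load three this this this this this this this this this this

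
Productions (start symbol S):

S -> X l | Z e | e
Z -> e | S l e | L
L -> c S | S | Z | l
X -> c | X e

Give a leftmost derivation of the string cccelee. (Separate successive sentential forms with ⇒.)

S ⇒ Ze   [S -> Z e]
Ze ⇒ Le   [Z -> L]
Le ⇒ cSe   [L -> c S]
cSe ⇒ cZee   [S -> Z e]
cZee ⇒ cLee   [Z -> L]
cLee ⇒ ccSee   [L -> c S]
ccSee ⇒ ccXlee   [S -> X l]
ccXlee ⇒ ccXelee   [X -> X e]
ccXelee ⇒ cccelee   [X -> c]

S ⇒ Ze ⇒ Le ⇒ cSe ⇒ cZee ⇒ cLee ⇒ ccSee ⇒ ccXlee ⇒ ccXelee ⇒ cccelee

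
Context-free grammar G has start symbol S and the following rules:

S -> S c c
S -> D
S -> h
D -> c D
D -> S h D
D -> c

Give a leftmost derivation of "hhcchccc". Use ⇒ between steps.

S ⇒ Scc ⇒ Dcc ⇒ ShDcc ⇒ hhDcc ⇒ hhShDcc ⇒ hhDhDcc ⇒ hhcDhDcc ⇒ hhcchDcc ⇒ hhcchccc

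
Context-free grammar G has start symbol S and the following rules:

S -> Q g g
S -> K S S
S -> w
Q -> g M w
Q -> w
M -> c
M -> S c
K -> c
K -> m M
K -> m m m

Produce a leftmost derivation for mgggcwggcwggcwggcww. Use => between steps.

S => KSS => mMSS => mScSS => mQggcSS => mgMwggcSS => mgScwggcSS => mgQggcwggcSS => mggMwggcwggcSS => mggScwggcwggcSS => mggQggcwggcwggcSS => mgggMwggcwggcwggcSS => mgggcwggcwggcwggcSS => mgggcwggcwggcwggcwS => mgggcwggcwggcwggcww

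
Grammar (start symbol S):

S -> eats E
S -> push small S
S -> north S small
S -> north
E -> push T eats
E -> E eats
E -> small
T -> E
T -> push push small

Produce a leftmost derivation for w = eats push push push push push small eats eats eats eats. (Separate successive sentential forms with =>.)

S => eats E => eats push T eats => eats push E eats => eats push E eats eats => eats push push T eats eats eats => eats push push E eats eats eats => eats push push push T eats eats eats eats => eats push push push push push small eats eats eats eats

S => eats E   [S -> eats E]
eats E => eats push T eats   [E -> push T eats]
eats push T eats => eats push E eats   [T -> E]
eats push E eats => eats push E eats eats   [E -> E eats]
eats push E eats eats => eats push push T eats eats eats   [E -> push T eats]
eats push push T eats eats eats => eats push push E eats eats eats   [T -> E]
eats push push E eats eats eats => eats push push push T eats eats eats eats   [E -> push T eats]
eats push push push T eats eats eats eats => eats push push push push push small eats eats eats eats   [T -> push push small]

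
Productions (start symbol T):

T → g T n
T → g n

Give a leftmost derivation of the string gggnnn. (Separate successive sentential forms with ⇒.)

T ⇒ gTn   [T → g T n]
gTn ⇒ ggTnn   [T → g T n]
ggTnn ⇒ gggnnn   [T → g n]

T⇒gTn⇒ggTnn⇒gggnnn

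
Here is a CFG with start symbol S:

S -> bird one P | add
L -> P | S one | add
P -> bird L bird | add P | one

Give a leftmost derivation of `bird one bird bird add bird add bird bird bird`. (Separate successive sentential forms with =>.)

S => bird one P => bird one bird L bird => bird one bird P bird => bird one bird bird L bird bird => bird one bird bird P bird bird => bird one bird bird add P bird bird => bird one bird bird add bird L bird bird bird => bird one bird bird add bird add bird bird bird

S => bird one P   [S -> bird one P]
bird one P => bird one bird L bird   [P -> bird L bird]
bird one bird L bird => bird one bird P bird   [L -> P]
bird one bird P bird => bird one bird bird L bird bird   [P -> bird L bird]
bird one bird bird L bird bird => bird one bird bird P bird bird   [L -> P]
bird one bird bird P bird bird => bird one bird bird add P bird bird   [P -> add P]
bird one bird bird add P bird bird => bird one bird bird add bird L bird bird bird   [P -> bird L bird]
bird one bird bird add bird L bird bird bird => bird one bird bird add bird add bird bird bird   [L -> add]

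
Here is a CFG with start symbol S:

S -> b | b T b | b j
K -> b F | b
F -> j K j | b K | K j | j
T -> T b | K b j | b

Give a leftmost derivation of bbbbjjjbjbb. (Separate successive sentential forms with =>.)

S=>bTb=>bTbb=>bKbjbb=>bbFbjbb=>bbKjbjbb=>bbbFjbjbb=>bbbKjjbjbb=>bbbbFjjbjbb=>bbbbjjjbjbb

S => bTb   [S -> b T b]
bTb => bTbb   [T -> T b]
bTbb => bKbjbb   [T -> K b j]
bKbjbb => bbFbjbb   [K -> b F]
bbFbjbb => bbKjbjbb   [F -> K j]
bbKjbjbb => bbbFjbjbb   [K -> b F]
bbbFjbjbb => bbbKjjbjbb   [F -> K j]
bbbKjjbjbb => bbbbFjjbjbb   [K -> b F]
bbbbFjjbjbb => bbbbjjjbjbb   [F -> j]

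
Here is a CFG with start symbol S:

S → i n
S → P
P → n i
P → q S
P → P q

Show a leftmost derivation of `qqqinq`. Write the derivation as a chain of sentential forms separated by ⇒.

S ⇒ P   [S → P]
P ⇒ Pq   [P → P q]
Pq ⇒ qSq   [P → q S]
qSq ⇒ qPq   [S → P]
qPq ⇒ qqSq   [P → q S]
qqSq ⇒ qqPq   [S → P]
qqPq ⇒ qqqSq   [P → q S]
qqqSq ⇒ qqqinq   [S → i n]

S ⇒ P ⇒ Pq ⇒ qSq ⇒ qPq ⇒ qqSq ⇒ qqPq ⇒ qqqSq ⇒ qqqinq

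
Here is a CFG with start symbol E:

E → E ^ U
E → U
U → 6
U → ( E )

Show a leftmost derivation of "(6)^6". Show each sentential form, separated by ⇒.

E⇒E^U⇒U^U⇒(E)^U⇒(U)^U⇒(6)^U⇒(6)^6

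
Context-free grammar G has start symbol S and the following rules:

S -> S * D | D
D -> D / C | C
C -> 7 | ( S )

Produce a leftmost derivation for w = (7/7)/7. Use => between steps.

S => D => D/C => C/C => (S)/C => (D)/C => (D/C)/C => (C/C)/C => (7/C)/C => (7/7)/C => (7/7)/7

S => D   [S -> D]
D => D/C   [D -> D / C]
D/C => C/C   [D -> C]
C/C => (S)/C   [C -> ( S )]
(S)/C => (D)/C   [S -> D]
(D)/C => (D/C)/C   [D -> D / C]
(D/C)/C => (C/C)/C   [D -> C]
(C/C)/C => (7/C)/C   [C -> 7]
(7/C)/C => (7/7)/C   [C -> 7]
(7/7)/C => (7/7)/7   [C -> 7]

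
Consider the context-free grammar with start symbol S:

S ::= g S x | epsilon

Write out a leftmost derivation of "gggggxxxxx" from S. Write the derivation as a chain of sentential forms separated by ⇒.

S ⇒ gSx ⇒ ggSxx ⇒ gggSxxx ⇒ ggggSxxxx ⇒ gggggSxxxxx ⇒ gggggxxxxx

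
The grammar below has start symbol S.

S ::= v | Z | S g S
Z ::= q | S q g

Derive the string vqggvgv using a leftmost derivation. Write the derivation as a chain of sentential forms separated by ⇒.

S ⇒ SgS ⇒ SgSgS ⇒ ZgSgS ⇒ SqggSgS ⇒ vqggSgS ⇒ vqggvgS ⇒ vqggvgv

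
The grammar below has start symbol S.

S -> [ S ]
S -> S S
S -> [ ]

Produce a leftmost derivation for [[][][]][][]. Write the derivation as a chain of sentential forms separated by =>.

S => SS   [S -> S S]
SS => SSS   [S -> S S]
SSS => [S]SS   [S -> [ S ]]
[S]SS => [SS]SS   [S -> S S]
[SS]SS => [SSS]SS   [S -> S S]
[SSS]SS => [[]SS]SS   [S -> [ ]]
[[]SS]SS => [[][]S]SS   [S -> [ ]]
[[][]S]SS => [[][][]]SS   [S -> [ ]]
[[][][]]SS => [[][][]][]S   [S -> [ ]]
[[][][]][]S => [[][][]][][]   [S -> [ ]]

S => SS => SSS => [S]SS => [SS]SS => [SSS]SS => [[]SS]SS => [[][]S]SS => [[][][]]SS => [[][][]][]S => [[][][]][][]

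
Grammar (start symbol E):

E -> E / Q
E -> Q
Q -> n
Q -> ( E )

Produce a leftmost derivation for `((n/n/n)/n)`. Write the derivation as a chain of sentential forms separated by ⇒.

E ⇒ Q ⇒ (E) ⇒ (E/Q) ⇒ (Q/Q) ⇒ ((E)/Q) ⇒ ((E/Q)/Q) ⇒ ((E/Q/Q)/Q) ⇒ ((Q/Q/Q)/Q) ⇒ ((n/Q/Q)/Q) ⇒ ((n/n/Q)/Q) ⇒ ((n/n/n)/Q) ⇒ ((n/n/n)/n)

E ⇒ Q   [E -> Q]
Q ⇒ (E)   [Q -> ( E )]
(E) ⇒ (E/Q)   [E -> E / Q]
(E/Q) ⇒ (Q/Q)   [E -> Q]
(Q/Q) ⇒ ((E)/Q)   [Q -> ( E )]
((E)/Q) ⇒ ((E/Q)/Q)   [E -> E / Q]
((E/Q)/Q) ⇒ ((E/Q/Q)/Q)   [E -> E / Q]
((E/Q/Q)/Q) ⇒ ((Q/Q/Q)/Q)   [E -> Q]
((Q/Q/Q)/Q) ⇒ ((n/Q/Q)/Q)   [Q -> n]
((n/Q/Q)/Q) ⇒ ((n/n/Q)/Q)   [Q -> n]
((n/n/Q)/Q) ⇒ ((n/n/n)/Q)   [Q -> n]
((n/n/n)/Q) ⇒ ((n/n/n)/n)   [Q -> n]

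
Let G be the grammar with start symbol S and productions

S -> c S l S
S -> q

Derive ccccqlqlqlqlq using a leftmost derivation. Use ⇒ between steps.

S ⇒ cSlS ⇒ ccSlSlS ⇒ cccSlSlSlS ⇒ ccccSlSlSlSlS ⇒ ccccqlSlSlSlS ⇒ ccccqlqlSlSlS ⇒ ccccqlqlqlSlS ⇒ ccccqlqlqlqlS ⇒ ccccqlqlqlqlq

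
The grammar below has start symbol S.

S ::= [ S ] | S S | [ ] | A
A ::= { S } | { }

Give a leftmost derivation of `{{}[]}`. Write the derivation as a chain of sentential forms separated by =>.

S=>A=>{S}=>{SS}=>{AS}=>{{}S}=>{{}[]}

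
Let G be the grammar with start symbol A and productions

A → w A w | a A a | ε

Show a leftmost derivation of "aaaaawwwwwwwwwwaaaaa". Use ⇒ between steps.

A⇒aAa⇒aaAaa⇒aaaAaaa⇒aaaaAaaaa⇒aaaaaAaaaaa⇒aaaaawAwaaaaa⇒aaaaawwAwwaaaaa⇒aaaaawwwAwwwaaaaa⇒aaaaawwwwAwwwwaaaaa⇒aaaaawwwwwAwwwwwaaaaa⇒aaaaawwwwwwwwwwaaaaa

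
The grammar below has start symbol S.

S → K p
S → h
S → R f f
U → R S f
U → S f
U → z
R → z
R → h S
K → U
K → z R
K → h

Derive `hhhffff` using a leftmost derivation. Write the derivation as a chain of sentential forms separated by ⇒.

S⇒Rff⇒hSff⇒hRffff⇒hhSffff⇒hhhffff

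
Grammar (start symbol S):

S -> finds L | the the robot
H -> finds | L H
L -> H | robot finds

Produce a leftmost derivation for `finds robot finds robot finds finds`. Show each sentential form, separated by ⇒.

S ⇒ finds L ⇒ finds H ⇒ finds L H ⇒ finds robot finds H ⇒ finds robot finds L H ⇒ finds robot finds robot finds H ⇒ finds robot finds robot finds finds

S ⇒ finds L   [S -> finds L]
finds L ⇒ finds H   [L -> H]
finds H ⇒ finds L H   [H -> L H]
finds L H ⇒ finds robot finds H   [L -> robot finds]
finds robot finds H ⇒ finds robot finds L H   [H -> L H]
finds robot finds L H ⇒ finds robot finds robot finds H   [L -> robot finds]
finds robot finds robot finds H ⇒ finds robot finds robot finds finds   [H -> finds]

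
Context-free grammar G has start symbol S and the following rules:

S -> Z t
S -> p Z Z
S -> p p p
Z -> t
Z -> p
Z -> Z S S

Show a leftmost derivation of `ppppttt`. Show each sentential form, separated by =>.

S=>Zt=>ZSSt=>pSSt=>ppZZSt=>pppZSt=>ppppSt=>ppppZtt=>ppppttt

S => Zt   [S -> Z t]
Zt => ZSSt   [Z -> Z S S]
ZSSt => pSSt   [Z -> p]
pSSt => ppZZSt   [S -> p Z Z]
ppZZSt => pppZSt   [Z -> p]
pppZSt => ppppSt   [Z -> p]
ppppSt => ppppZtt   [S -> Z t]
ppppZtt => ppppttt   [Z -> t]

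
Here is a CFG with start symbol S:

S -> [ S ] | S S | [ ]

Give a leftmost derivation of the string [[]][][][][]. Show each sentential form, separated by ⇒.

S⇒SS⇒SSS⇒SSSS⇒SSSSS⇒[S]SSSS⇒[[]]SSSS⇒[[]][]SSS⇒[[]][][]SS⇒[[]][][][]S⇒[[]][][][][]

S ⇒ SS   [S -> S S]
SS ⇒ SSS   [S -> S S]
SSS ⇒ SSSS   [S -> S S]
SSSS ⇒ SSSSS   [S -> S S]
SSSSS ⇒ [S]SSSS   [S -> [ S ]]
[S]SSSS ⇒ [[]]SSSS   [S -> [ ]]
[[]]SSSS ⇒ [[]][]SSS   [S -> [ ]]
[[]][]SSS ⇒ [[]][][]SS   [S -> [ ]]
[[]][][]SS ⇒ [[]][][][]S   [S -> [ ]]
[[]][][][]S ⇒ [[]][][][][]   [S -> [ ]]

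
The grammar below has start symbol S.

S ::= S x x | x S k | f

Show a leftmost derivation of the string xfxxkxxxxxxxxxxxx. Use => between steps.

S=>Sxx=>Sxxxx=>Sxxxxxx=>Sxxxxxxxx=>Sxxxxxxxxxx=>Sxxxxxxxxxxxx=>xSkxxxxxxxxxxxx=>xSxxkxxxxxxxxxxxx=>xfxxkxxxxxxxxxxxx

S => Sxx   [S ::= S x x]
Sxx => Sxxxx   [S ::= S x x]
Sxxxx => Sxxxxxx   [S ::= S x x]
Sxxxxxx => Sxxxxxxxx   [S ::= S x x]
Sxxxxxxxx => Sxxxxxxxxxx   [S ::= S x x]
Sxxxxxxxxxx => Sxxxxxxxxxxxx   [S ::= S x x]
Sxxxxxxxxxxxx => xSkxxxxxxxxxxxx   [S ::= x S k]
xSkxxxxxxxxxxxx => xSxxkxxxxxxxxxxxx   [S ::= S x x]
xSxxkxxxxxxxxxxxx => xfxxkxxxxxxxxxxxx   [S ::= f]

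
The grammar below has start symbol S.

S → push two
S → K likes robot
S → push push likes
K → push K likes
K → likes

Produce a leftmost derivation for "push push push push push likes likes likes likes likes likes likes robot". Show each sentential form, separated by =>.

S => K likes robot => push K likes likes robot => push push K likes likes likes robot => push push push K likes likes likes likes robot => push push push push K likes likes likes likes likes robot => push push push push push K likes likes likes likes likes likes robot => push push push push push likes likes likes likes likes likes likes robot

S => K likes robot   [S → K likes robot]
K likes robot => push K likes likes robot   [K → push K likes]
push K likes likes robot => push push K likes likes likes robot   [K → push K likes]
push push K likes likes likes robot => push push push K likes likes likes likes robot   [K → push K likes]
push push push K likes likes likes likes robot => push push push push K likes likes likes likes likes robot   [K → push K likes]
push push push push K likes likes likes likes likes robot => push push push push push K likes likes likes likes likes likes robot   [K → push K likes]
push push push push push K likes likes likes likes likes likes robot => push push push push push likes likes likes likes likes likes likes robot   [K → likes]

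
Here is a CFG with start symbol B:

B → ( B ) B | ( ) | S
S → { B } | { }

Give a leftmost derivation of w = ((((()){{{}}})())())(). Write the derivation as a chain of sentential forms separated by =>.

B => (B)B => ((B)B)B => (((B)B)B)B => ((((B)B)B)B)B => ((((())B)B)B)B => ((((())S)B)B)B => ((((()){B})B)B)B => ((((()){S})B)B)B => ((((()){{B}})B)B)B => ((((()){{S}})B)B)B => ((((()){{{}}})B)B)B => ((((()){{{}}})())B)B => ((((()){{{}}})())())B => ((((()){{{}}})())())()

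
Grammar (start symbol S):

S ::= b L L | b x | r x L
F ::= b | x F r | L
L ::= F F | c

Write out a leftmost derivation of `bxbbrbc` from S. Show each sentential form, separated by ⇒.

S⇒bLL⇒bFFL⇒bxFrFL⇒bxLrFL⇒bxFFrFL⇒bxbFrFL⇒bxbbrFL⇒bxbbrbL⇒bxbbrbc

S ⇒ bLL   [S ::= b L L]
bLL ⇒ bFFL   [L ::= F F]
bFFL ⇒ bxFrFL   [F ::= x F r]
bxFrFL ⇒ bxLrFL   [F ::= L]
bxLrFL ⇒ bxFFrFL   [L ::= F F]
bxFFrFL ⇒ bxbFrFL   [F ::= b]
bxbFrFL ⇒ bxbbrFL   [F ::= b]
bxbbrFL ⇒ bxbbrbL   [F ::= b]
bxbbrbL ⇒ bxbbrbc   [L ::= c]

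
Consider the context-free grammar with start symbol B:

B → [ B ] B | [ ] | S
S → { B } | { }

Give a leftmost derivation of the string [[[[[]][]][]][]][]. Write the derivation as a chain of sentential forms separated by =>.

B=>[B]B=>[[B]B]B=>[[[B]B]B]B=>[[[[B]B]B]B]B=>[[[[[]]B]B]B]B=>[[[[[]][]]B]B]B=>[[[[[]][]][]]B]B=>[[[[[]][]][]][]]B=>[[[[[]][]][]][]][]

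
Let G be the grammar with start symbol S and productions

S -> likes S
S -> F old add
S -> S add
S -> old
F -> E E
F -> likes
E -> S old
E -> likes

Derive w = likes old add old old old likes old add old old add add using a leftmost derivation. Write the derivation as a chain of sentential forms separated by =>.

S => S add   [S -> S add]
S add => F old add add   [S -> F old add]
F old add add => E E old add add   [F -> E E]
E E old add add => S old E old add add   [E -> S old]
S old E old add add => F old add old E old add add   [S -> F old add]
F old add old E old add add => likes old add old E old add add   [F -> likes]
likes old add old E old add add => likes old add old S old old add add   [E -> S old]
likes old add old S old old add add => likes old add old F old add old old add add   [S -> F old add]
likes old add old F old add old old add add => likes old add old E E old add old old add add   [F -> E E]
likes old add old E E old add old old add add => likes old add old S old E old add old old add add   [E -> S old]
likes old add old S old E old add old old add add => likes old add old old old E old add old old add add   [S -> old]
likes old add old old old E old add old old add add => likes old add old old old likes old add old old add add   [E -> likes]

S => S add => F old add add => E E old add add => S old E old add add => F old add old E old add add => likes old add old E old add add => likes old add old S old old add add => likes old add old F old add old old add add => likes old add old E E old add old old add add => likes old add old S old E old add old old add add => likes old add old old old E old add old old add add => likes old add old old old likes old add old old add add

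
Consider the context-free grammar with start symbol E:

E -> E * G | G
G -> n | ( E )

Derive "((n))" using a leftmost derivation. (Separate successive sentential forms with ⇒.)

E ⇒ G ⇒ (E) ⇒ (G) ⇒ ((E)) ⇒ ((G)) ⇒ ((n))

E ⇒ G   [E -> G]
G ⇒ (E)   [G -> ( E )]
(E) ⇒ (G)   [E -> G]
(G) ⇒ ((E))   [G -> ( E )]
((E)) ⇒ ((G))   [E -> G]
((G)) ⇒ ((n))   [G -> n]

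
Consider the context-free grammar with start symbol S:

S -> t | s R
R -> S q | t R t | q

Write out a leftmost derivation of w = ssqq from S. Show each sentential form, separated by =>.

S => sR   [S -> s R]
sR => sSq   [R -> S q]
sSq => ssRq   [S -> s R]
ssRq => ssqq   [R -> q]

S => sR => sSq => ssRq => ssqq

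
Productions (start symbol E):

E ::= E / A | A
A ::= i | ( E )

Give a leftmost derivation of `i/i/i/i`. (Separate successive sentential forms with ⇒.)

E ⇒ E/A   [E ::= E / A]
E/A ⇒ E/A/A   [E ::= E / A]
E/A/A ⇒ E/A/A/A   [E ::= E / A]
E/A/A/A ⇒ A/A/A/A   [E ::= A]
A/A/A/A ⇒ i/A/A/A   [A ::= i]
i/A/A/A ⇒ i/i/A/A   [A ::= i]
i/i/A/A ⇒ i/i/i/A   [A ::= i]
i/i/i/A ⇒ i/i/i/i   [A ::= i]

E ⇒ E/A ⇒ E/A/A ⇒ E/A/A/A ⇒ A/A/A/A ⇒ i/A/A/A ⇒ i/i/A/A ⇒ i/i/i/A ⇒ i/i/i/i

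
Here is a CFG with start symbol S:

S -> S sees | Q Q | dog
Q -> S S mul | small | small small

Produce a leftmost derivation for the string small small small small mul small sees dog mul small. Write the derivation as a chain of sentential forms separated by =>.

S => Q Q => S S mul Q => S sees S mul Q => Q Q sees S mul Q => S S mul Q sees S mul Q => Q Q S mul Q sees S mul Q => small Q S mul Q sees S mul Q => small small S mul Q sees S mul Q => small small Q Q mul Q sees S mul Q => small small small Q mul Q sees S mul Q => small small small small mul Q sees S mul Q => small small small small mul small sees S mul Q => small small small small mul small sees dog mul Q => small small small small mul small sees dog mul small

S => Q Q   [S -> Q Q]
Q Q => S S mul Q   [Q -> S S mul]
S S mul Q => S sees S mul Q   [S -> S sees]
S sees S mul Q => Q Q sees S mul Q   [S -> Q Q]
Q Q sees S mul Q => S S mul Q sees S mul Q   [Q -> S S mul]
S S mul Q sees S mul Q => Q Q S mul Q sees S mul Q   [S -> Q Q]
Q Q S mul Q sees S mul Q => small Q S mul Q sees S mul Q   [Q -> small]
small Q S mul Q sees S mul Q => small small S mul Q sees S mul Q   [Q -> small]
small small S mul Q sees S mul Q => small small Q Q mul Q sees S mul Q   [S -> Q Q]
small small Q Q mul Q sees S mul Q => small small small Q mul Q sees S mul Q   [Q -> small]
small small small Q mul Q sees S mul Q => small small small small mul Q sees S mul Q   [Q -> small]
small small small small mul Q sees S mul Q => small small small small mul small sees S mul Q   [Q -> small]
small small small small mul small sees S mul Q => small small small small mul small sees dog mul Q   [S -> dog]
small small small small mul small sees dog mul Q => small small small small mul small sees dog mul small   [Q -> small]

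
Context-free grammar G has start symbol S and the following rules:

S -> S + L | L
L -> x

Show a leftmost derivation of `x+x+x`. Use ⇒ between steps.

S ⇒ S+L ⇒ S+L+L ⇒ L+L+L ⇒ x+L+L ⇒ x+x+L ⇒ x+x+x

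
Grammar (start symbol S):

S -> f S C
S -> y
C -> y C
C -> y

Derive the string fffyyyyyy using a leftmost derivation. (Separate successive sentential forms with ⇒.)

S⇒fSC⇒ffSCC⇒fffSCCC⇒fffyCCC⇒fffyyCC⇒fffyyyCC⇒fffyyyyCC⇒fffyyyyyC⇒fffyyyyyy

S ⇒ fSC   [S -> f S C]
fSC ⇒ ffSCC   [S -> f S C]
ffSCC ⇒ fffSCCC   [S -> f S C]
fffSCCC ⇒ fffyCCC   [S -> y]
fffyCCC ⇒ fffyyCC   [C -> y]
fffyyCC ⇒ fffyyyCC   [C -> y C]
fffyyyCC ⇒ fffyyyyCC   [C -> y C]
fffyyyyCC ⇒ fffyyyyyC   [C -> y]
fffyyyyyC ⇒ fffyyyyyy   [C -> y]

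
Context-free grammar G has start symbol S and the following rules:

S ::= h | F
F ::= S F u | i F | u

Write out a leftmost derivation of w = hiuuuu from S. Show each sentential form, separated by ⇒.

S ⇒ F ⇒ SFu ⇒ hFu ⇒ hiFu ⇒ hiSFuu ⇒ hiFFuu ⇒ hiuFuu ⇒ hiuuuu

S ⇒ F   [S ::= F]
F ⇒ SFu   [F ::= S F u]
SFu ⇒ hFu   [S ::= h]
hFu ⇒ hiFu   [F ::= i F]
hiFu ⇒ hiSFuu   [F ::= S F u]
hiSFuu ⇒ hiFFuu   [S ::= F]
hiFFuu ⇒ hiuFuu   [F ::= u]
hiuFuu ⇒ hiuuuu   [F ::= u]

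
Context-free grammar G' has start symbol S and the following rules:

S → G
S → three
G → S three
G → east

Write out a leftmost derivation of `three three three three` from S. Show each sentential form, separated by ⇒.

S ⇒ G   [S → G]
G ⇒ S three   [G → S three]
S three ⇒ G three   [S → G]
G three ⇒ S three three   [G → S three]
S three three ⇒ G three three   [S → G]
G three three ⇒ S three three three   [G → S three]
S three three three ⇒ three three three three   [S → three]

S ⇒ G ⇒ S three ⇒ G three ⇒ S three three ⇒ G three three ⇒ S three three three ⇒ three three three three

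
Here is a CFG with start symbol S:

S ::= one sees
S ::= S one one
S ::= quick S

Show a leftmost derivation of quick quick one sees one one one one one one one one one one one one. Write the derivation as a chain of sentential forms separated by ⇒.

S ⇒ S one one ⇒ S one one one one ⇒ S one one one one one one ⇒ S one one one one one one one one ⇒ S one one one one one one one one one one ⇒ S one one one one one one one one one one one one ⇒ quick S one one one one one one one one one one one one ⇒ quick quick S one one one one one one one one one one one one ⇒ quick quick one sees one one one one one one one one one one one one

S ⇒ S one one   [S ::= S one one]
S one one ⇒ S one one one one   [S ::= S one one]
S one one one one ⇒ S one one one one one one   [S ::= S one one]
S one one one one one one ⇒ S one one one one one one one one   [S ::= S one one]
S one one one one one one one one ⇒ S one one one one one one one one one one   [S ::= S one one]
S one one one one one one one one one one ⇒ S one one one one one one one one one one one one   [S ::= S one one]
S one one one one one one one one one one one one ⇒ quick S one one one one one one one one one one one one   [S ::= quick S]
quick S one one one one one one one one one one one one ⇒ quick quick S one one one one one one one one one one one one   [S ::= quick S]
quick quick S one one one one one one one one one one one one ⇒ quick quick one sees one one one one one one one one one one one one   [S ::= one sees]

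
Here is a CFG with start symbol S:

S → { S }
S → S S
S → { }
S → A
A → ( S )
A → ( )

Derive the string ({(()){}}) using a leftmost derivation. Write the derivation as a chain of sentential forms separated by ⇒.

S ⇒ A ⇒ (S) ⇒ ({S}) ⇒ ({SS}) ⇒ ({AS}) ⇒ ({(S)S}) ⇒ ({(A)S}) ⇒ ({(())S}) ⇒ ({(()){}})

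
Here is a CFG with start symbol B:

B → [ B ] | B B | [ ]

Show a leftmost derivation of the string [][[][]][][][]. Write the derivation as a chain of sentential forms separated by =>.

B=>BB=>[]B=>[]BB=>[]BBB=>[]BBBB=>[][B]BBB=>[][BB]BBB=>[][[]B]BBB=>[][[][]]BBB=>[][[][]][]BB=>[][[][]][][]B=>[][[][]][][][]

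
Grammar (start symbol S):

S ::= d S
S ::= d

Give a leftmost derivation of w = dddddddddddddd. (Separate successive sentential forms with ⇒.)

S⇒dS⇒ddS⇒dddS⇒ddddS⇒dddddS⇒ddddddS⇒dddddddS⇒ddddddddS⇒dddddddddS⇒ddddddddddS⇒dddddddddddS⇒ddddddddddddS⇒dddddddddddddS⇒dddddddddddddd

S ⇒ dS   [S ::= d S]
dS ⇒ ddS   [S ::= d S]
ddS ⇒ dddS   [S ::= d S]
dddS ⇒ ddddS   [S ::= d S]
ddddS ⇒ dddddS   [S ::= d S]
dddddS ⇒ ddddddS   [S ::= d S]
ddddddS ⇒ dddddddS   [S ::= d S]
dddddddS ⇒ ddddddddS   [S ::= d S]
ddddddddS ⇒ dddddddddS   [S ::= d S]
dddddddddS ⇒ ddddddddddS   [S ::= d S]
ddddddddddS ⇒ dddddddddddS   [S ::= d S]
dddddddddddS ⇒ ddddddddddddS   [S ::= d S]
ddddddddddddS ⇒ dddddddddddddS   [S ::= d S]
dddddddddddddS ⇒ dddddddddddddd   [S ::= d]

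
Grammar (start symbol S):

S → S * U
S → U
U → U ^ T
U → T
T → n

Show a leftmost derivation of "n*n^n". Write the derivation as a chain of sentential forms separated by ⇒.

S ⇒ S*U   [S → S * U]
S*U ⇒ U*U   [S → U]
U*U ⇒ T*U   [U → T]
T*U ⇒ n*U   [T → n]
n*U ⇒ n*U^T   [U → U ^ T]
n*U^T ⇒ n*T^T   [U → T]
n*T^T ⇒ n*n^T   [T → n]
n*n^T ⇒ n*n^n   [T → n]

S ⇒ S*U ⇒ U*U ⇒ T*U ⇒ n*U ⇒ n*U^T ⇒ n*T^T ⇒ n*n^T ⇒ n*n^n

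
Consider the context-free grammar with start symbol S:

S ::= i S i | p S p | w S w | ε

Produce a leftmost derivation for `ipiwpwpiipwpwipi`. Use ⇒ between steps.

S ⇒ iSi ⇒ ipSpi ⇒ ipiSipi ⇒ ipiwSwipi ⇒ ipiwpSpwipi ⇒ ipiwpwSwpwipi ⇒ ipiwpwpSpwpwipi ⇒ ipiwpwpiSipwpwipi ⇒ ipiwpwpiipwpwipi

S ⇒ iSi   [S ::= i S i]
iSi ⇒ ipSpi   [S ::= p S p]
ipSpi ⇒ ipiSipi   [S ::= i S i]
ipiSipi ⇒ ipiwSwipi   [S ::= w S w]
ipiwSwipi ⇒ ipiwpSpwipi   [S ::= p S p]
ipiwpSpwipi ⇒ ipiwpwSwpwipi   [S ::= w S w]
ipiwpwSwpwipi ⇒ ipiwpwpSpwpwipi   [S ::= p S p]
ipiwpwpSpwpwipi ⇒ ipiwpwpiSipwpwipi   [S ::= i S i]
ipiwpwpiSipwpwipi ⇒ ipiwpwpiipwpwipi   [S ::= ε]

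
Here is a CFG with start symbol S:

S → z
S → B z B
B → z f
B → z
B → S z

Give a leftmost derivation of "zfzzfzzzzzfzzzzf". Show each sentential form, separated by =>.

S => BzB => SzzB => BzBzzB => SzzBzzB => BzBzzBzzB => zfzBzzBzzB => zfzzfzzBzzB => zfzzfzzSzzzB => zfzzfzzBzBzzzB => zfzzfzzzzBzzzB => zfzzfzzzzzfzzzB => zfzzfzzzzzfzzzzf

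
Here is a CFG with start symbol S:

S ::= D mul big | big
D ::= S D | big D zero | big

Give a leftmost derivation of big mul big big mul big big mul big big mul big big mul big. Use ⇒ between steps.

S ⇒ D mul big ⇒ S D mul big ⇒ D mul big D mul big ⇒ big mul big D mul big ⇒ big mul big S D mul big ⇒ big mul big D mul big D mul big ⇒ big mul big S D mul big D mul big ⇒ big mul big D mul big D mul big D mul big ⇒ big mul big S D mul big D mul big D mul big ⇒ big mul big D mul big D mul big D mul big D mul big ⇒ big mul big big mul big D mul big D mul big D mul big ⇒ big mul big big mul big big mul big D mul big D mul big ⇒ big mul big big mul big big mul big big mul big D mul big ⇒ big mul big big mul big big mul big big mul big big mul big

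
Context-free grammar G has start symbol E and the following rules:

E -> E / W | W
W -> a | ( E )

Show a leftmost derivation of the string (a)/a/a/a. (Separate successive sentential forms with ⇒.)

E ⇒ E/W   [E -> E / W]
E/W ⇒ E/W/W   [E -> E / W]
E/W/W ⇒ E/W/W/W   [E -> E / W]
E/W/W/W ⇒ W/W/W/W   [E -> W]
W/W/W/W ⇒ (E)/W/W/W   [W -> ( E )]
(E)/W/W/W ⇒ (W)/W/W/W   [E -> W]
(W)/W/W/W ⇒ (a)/W/W/W   [W -> a]
(a)/W/W/W ⇒ (a)/a/W/W   [W -> a]
(a)/a/W/W ⇒ (a)/a/a/W   [W -> a]
(a)/a/a/W ⇒ (a)/a/a/a   [W -> a]

E ⇒ E/W ⇒ E/W/W ⇒ E/W/W/W ⇒ W/W/W/W ⇒ (E)/W/W/W ⇒ (W)/W/W/W ⇒ (a)/W/W/W ⇒ (a)/a/W/W ⇒ (a)/a/a/W ⇒ (a)/a/a/a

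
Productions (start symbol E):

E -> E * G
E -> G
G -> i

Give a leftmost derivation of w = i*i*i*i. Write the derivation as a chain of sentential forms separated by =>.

E => E*G   [E -> E * G]
E*G => E*G*G   [E -> E * G]
E*G*G => E*G*G*G   [E -> E * G]
E*G*G*G => G*G*G*G   [E -> G]
G*G*G*G => i*G*G*G   [G -> i]
i*G*G*G => i*i*G*G   [G -> i]
i*i*G*G => i*i*i*G   [G -> i]
i*i*i*G => i*i*i*i   [G -> i]

E => E*G => E*G*G => E*G*G*G => G*G*G*G => i*G*G*G => i*i*G*G => i*i*i*G => i*i*i*i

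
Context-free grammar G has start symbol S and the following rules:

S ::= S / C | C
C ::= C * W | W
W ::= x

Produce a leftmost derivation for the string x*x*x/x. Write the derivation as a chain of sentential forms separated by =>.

S => S/C   [S ::= S / C]
S/C => C/C   [S ::= C]
C/C => C*W/C   [C ::= C * W]
C*W/C => C*W*W/C   [C ::= C * W]
C*W*W/C => W*W*W/C   [C ::= W]
W*W*W/C => x*W*W/C   [W ::= x]
x*W*W/C => x*x*W/C   [W ::= x]
x*x*W/C => x*x*x/C   [W ::= x]
x*x*x/C => x*x*x/W   [C ::= W]
x*x*x/W => x*x*x/x   [W ::= x]

S => S/C => C/C => C*W/C => C*W*W/C => W*W*W/C => x*W*W/C => x*x*W/C => x*x*x/C => x*x*x/W => x*x*x/x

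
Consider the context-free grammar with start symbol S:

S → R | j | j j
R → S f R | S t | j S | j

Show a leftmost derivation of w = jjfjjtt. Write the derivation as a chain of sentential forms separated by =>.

S=>R=>St=>Rt=>SfRt=>jjfRt=>jjfStt=>jjfRtt=>jjfjStt=>jjfjjtt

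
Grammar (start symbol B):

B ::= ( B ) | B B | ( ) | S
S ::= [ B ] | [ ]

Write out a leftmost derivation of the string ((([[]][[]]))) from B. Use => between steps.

B => (B)   [B ::= ( B )]
(B) => ((B))   [B ::= ( B )]
((B)) => (((B)))   [B ::= ( B )]
(((B))) => (((BB)))   [B ::= B B]
(((BB))) => (((SB)))   [B ::= S]
(((SB))) => ((([B]B)))   [S ::= [ B ]]
((([B]B))) => ((([S]B)))   [B ::= S]
((([S]B))) => ((([[]]B)))   [S ::= [ ]]
((([[]]B))) => ((([[]]S)))   [B ::= S]
((([[]]S))) => ((([[]][B])))   [S ::= [ B ]]
((([[]][B]))) => ((([[]][S])))   [B ::= S]
((([[]][S]))) => ((([[]][[]])))   [S ::= [ ]]

B => (B) => ((B)) => (((B))) => (((BB))) => (((SB))) => ((([B]B))) => ((([S]B))) => ((([[]]B))) => ((([[]]S))) => ((([[]][B]))) => ((([[]][S]))) => ((([[]][[]])))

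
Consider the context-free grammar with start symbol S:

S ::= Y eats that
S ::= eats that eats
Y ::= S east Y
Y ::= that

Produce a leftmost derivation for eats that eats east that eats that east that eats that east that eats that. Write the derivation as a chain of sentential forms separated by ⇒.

S ⇒ Y eats that   [S ::= Y eats that]
Y eats that ⇒ S east Y eats that   [Y ::= S east Y]
S east Y eats that ⇒ Y eats that east Y eats that   [S ::= Y eats that]
Y eats that east Y eats that ⇒ S east Y eats that east Y eats that   [Y ::= S east Y]
S east Y eats that east Y eats that ⇒ Y eats that east Y eats that east Y eats that   [S ::= Y eats that]
Y eats that east Y eats that east Y eats that ⇒ S east Y eats that east Y eats that east Y eats that   [Y ::= S east Y]
S east Y eats that east Y eats that east Y eats that ⇒ eats that eats east Y eats that east Y eats that east Y eats that   [S ::= eats that eats]
eats that eats east Y eats that east Y eats that east Y eats that ⇒ eats that eats east that eats that east Y eats that east Y eats that   [Y ::= that]
eats that eats east that eats that east Y eats that east Y eats that ⇒ eats that eats east that eats that east that eats that east Y eats that   [Y ::= that]
eats that eats east that eats that east that eats that east Y eats that ⇒ eats that eats east that eats that east that eats that east that eats that   [Y ::= that]

S ⇒ Y eats that ⇒ S east Y eats that ⇒ Y eats that east Y eats that ⇒ S east Y eats that east Y eats that ⇒ Y eats that east Y eats that east Y eats that ⇒ S east Y eats that east Y eats that east Y eats that ⇒ eats that eats east Y eats that east Y eats that east Y eats that ⇒ eats that eats east that eats that east Y eats that east Y eats that ⇒ eats that eats east that eats that east that eats that east Y eats that ⇒ eats that eats east that eats that east that eats that east that eats that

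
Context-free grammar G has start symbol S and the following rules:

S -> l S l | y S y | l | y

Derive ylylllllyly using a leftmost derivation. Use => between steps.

S => ySy   [S -> y S y]
ySy => ylSly   [S -> l S l]
ylSly => ylySyly   [S -> y S y]
ylySyly => ylylSlyly   [S -> l S l]
ylylSlyly => ylyllSllyly   [S -> l S l]
ylyllSllyly => ylylllllyly   [S -> l]

S => ySy => ylSly => ylySyly => ylylSlyly => ylyllSllyly => ylylllllyly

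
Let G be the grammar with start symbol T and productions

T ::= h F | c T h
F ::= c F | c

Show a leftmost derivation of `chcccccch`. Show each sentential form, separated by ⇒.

T⇒cTh⇒chFh⇒chcFh⇒chccFh⇒chcccFh⇒chccccFh⇒chcccccFh⇒chcccccch

T ⇒ cTh   [T ::= c T h]
cTh ⇒ chFh   [T ::= h F]
chFh ⇒ chcFh   [F ::= c F]
chcFh ⇒ chccFh   [F ::= c F]
chccFh ⇒ chcccFh   [F ::= c F]
chcccFh ⇒ chccccFh   [F ::= c F]
chccccFh ⇒ chcccccFh   [F ::= c F]
chcccccFh ⇒ chcccccch   [F ::= c]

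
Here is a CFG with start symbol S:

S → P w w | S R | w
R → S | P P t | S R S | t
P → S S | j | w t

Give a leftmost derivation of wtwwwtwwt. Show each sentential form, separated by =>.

S => SR => PwwR => wtwwR => wtwwS => wtwwSR => wtwwPwwR => wtwwwtwwR => wtwwwtwwt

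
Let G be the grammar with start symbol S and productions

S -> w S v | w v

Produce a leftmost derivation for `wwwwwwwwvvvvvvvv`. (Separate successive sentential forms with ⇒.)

S⇒wSv⇒wwSvv⇒wwwSvvv⇒wwwwSvvvv⇒wwwwwSvvvvv⇒wwwwwwSvvvvvv⇒wwwwwwwSvvvvvvv⇒wwwwwwwwvvvvvvvv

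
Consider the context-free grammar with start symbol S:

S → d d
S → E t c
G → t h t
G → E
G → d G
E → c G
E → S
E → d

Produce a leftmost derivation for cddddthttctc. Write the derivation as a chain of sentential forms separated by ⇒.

S ⇒ Etc ⇒ Stc ⇒ Etctc ⇒ cGtctc ⇒ cdGtctc ⇒ cddGtctc ⇒ cdddGtctc ⇒ cddddGtctc ⇒ cddddthttctc

S ⇒ Etc   [S → E t c]
Etc ⇒ Stc   [E → S]
Stc ⇒ Etctc   [S → E t c]
Etctc ⇒ cGtctc   [E → c G]
cGtctc ⇒ cdGtctc   [G → d G]
cdGtctc ⇒ cddGtctc   [G → d G]
cddGtctc ⇒ cdddGtctc   [G → d G]
cdddGtctc ⇒ cddddGtctc   [G → d G]
cddddGtctc ⇒ cddddthttctc   [G → t h t]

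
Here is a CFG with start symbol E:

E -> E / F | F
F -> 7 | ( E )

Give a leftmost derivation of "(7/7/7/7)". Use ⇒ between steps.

E ⇒ F   [E -> F]
F ⇒ (E)   [F -> ( E )]
(E) ⇒ (E/F)   [E -> E / F]
(E/F) ⇒ (E/F/F)   [E -> E / F]
(E/F/F) ⇒ (E/F/F/F)   [E -> E / F]
(E/F/F/F) ⇒ (F/F/F/F)   [E -> F]
(F/F/F/F) ⇒ (7/F/F/F)   [F -> 7]
(7/F/F/F) ⇒ (7/7/F/F)   [F -> 7]
(7/7/F/F) ⇒ (7/7/7/F)   [F -> 7]
(7/7/7/F) ⇒ (7/7/7/7)   [F -> 7]

E ⇒ F ⇒ (E) ⇒ (E/F) ⇒ (E/F/F) ⇒ (E/F/F/F) ⇒ (F/F/F/F) ⇒ (7/F/F/F) ⇒ (7/7/F/F) ⇒ (7/7/7/F) ⇒ (7/7/7/7)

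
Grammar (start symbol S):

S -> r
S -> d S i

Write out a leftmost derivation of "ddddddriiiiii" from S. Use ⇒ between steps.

S⇒dSi⇒ddSii⇒dddSiii⇒ddddSiiii⇒dddddSiiiii⇒ddddddSiiiiii⇒ddddddriiiiii

S ⇒ dSi   [S -> d S i]
dSi ⇒ ddSii   [S -> d S i]
ddSii ⇒ dddSiii   [S -> d S i]
dddSiii ⇒ ddddSiiii   [S -> d S i]
ddddSiiii ⇒ dddddSiiiii   [S -> d S i]
dddddSiiiii ⇒ ddddddSiiiiii   [S -> d S i]
ddddddSiiiiii ⇒ ddddddriiiiii   [S -> r]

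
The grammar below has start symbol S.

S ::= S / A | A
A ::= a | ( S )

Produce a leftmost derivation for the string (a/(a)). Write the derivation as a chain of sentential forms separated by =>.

S => A => (S) => (S/A) => (A/A) => (a/A) => (a/(S)) => (a/(A)) => (a/(a))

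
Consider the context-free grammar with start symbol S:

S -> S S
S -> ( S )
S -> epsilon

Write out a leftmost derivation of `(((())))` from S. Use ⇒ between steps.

S⇒(S)⇒((S))⇒((SS))⇒((SSS))⇒(((S)SS))⇒((((S))SS))⇒(((())SS))⇒(((())S))⇒(((())))

S ⇒ (S)   [S -> ( S )]
(S) ⇒ ((S))   [S -> ( S )]
((S)) ⇒ ((SS))   [S -> S S]
((SS)) ⇒ ((SSS))   [S -> S S]
((SSS)) ⇒ (((S)SS))   [S -> ( S )]
(((S)SS)) ⇒ ((((S))SS))   [S -> ( S )]
((((S))SS)) ⇒ (((())SS))   [S -> epsilon]
(((())SS)) ⇒ (((())S))   [S -> epsilon]
(((())S)) ⇒ (((())))   [S -> epsilon]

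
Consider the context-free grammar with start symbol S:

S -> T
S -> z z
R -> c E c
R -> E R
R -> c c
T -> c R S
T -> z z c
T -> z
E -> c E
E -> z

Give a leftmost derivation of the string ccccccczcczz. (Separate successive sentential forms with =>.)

S => T => cRS => cERS => ccERS => cccERS => ccccERS => cccccERS => ccccccERS => cccccccERS => ccccccczRS => ccccccczccS => ccccccczcczz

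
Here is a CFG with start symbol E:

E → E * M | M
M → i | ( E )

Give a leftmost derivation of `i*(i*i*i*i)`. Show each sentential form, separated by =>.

E => E*M => M*M => i*M => i*(E) => i*(E*M) => i*(E*M*M) => i*(E*M*M*M) => i*(M*M*M*M) => i*(i*M*M*M) => i*(i*i*M*M) => i*(i*i*i*M) => i*(i*i*i*i)

E => E*M   [E → E * M]
E*M => M*M   [E → M]
M*M => i*M   [M → i]
i*M => i*(E)   [M → ( E )]
i*(E) => i*(E*M)   [E → E * M]
i*(E*M) => i*(E*M*M)   [E → E * M]
i*(E*M*M) => i*(E*M*M*M)   [E → E * M]
i*(E*M*M*M) => i*(M*M*M*M)   [E → M]
i*(M*M*M*M) => i*(i*M*M*M)   [M → i]
i*(i*M*M*M) => i*(i*i*M*M)   [M → i]
i*(i*i*M*M) => i*(i*i*i*M)   [M → i]
i*(i*i*i*M) => i*(i*i*i*i)   [M → i]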